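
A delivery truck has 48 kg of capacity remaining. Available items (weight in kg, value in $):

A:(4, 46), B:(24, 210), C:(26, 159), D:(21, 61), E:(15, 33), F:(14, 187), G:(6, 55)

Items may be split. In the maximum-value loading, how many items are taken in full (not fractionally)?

Ratios (sorted): F 13.36, A 11.50, G 9.17, B 8.75, C 6.12, D 2.90, E 2.20
take F (14 @ 187); take A (4 @ 46); take G (6 @ 55); take B (24 @ 210). Capacity used 48/48.
4 item(s) taken whole.

4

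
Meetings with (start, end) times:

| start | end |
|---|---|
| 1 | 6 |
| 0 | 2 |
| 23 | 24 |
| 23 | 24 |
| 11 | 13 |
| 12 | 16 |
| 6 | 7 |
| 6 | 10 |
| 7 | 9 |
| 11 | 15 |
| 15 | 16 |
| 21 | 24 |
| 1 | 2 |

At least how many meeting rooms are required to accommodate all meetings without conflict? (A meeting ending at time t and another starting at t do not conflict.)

3

starts: [0, 1, 1, 6, 6, 7, 11, 11, 12, 15, 21, 23, 23]
ends:   [2, 2, 6, 7, 9, 10, 13, 15, 16, 16, 24, 24, 24]
s0→1 s1→2 s1→3  — peak 3.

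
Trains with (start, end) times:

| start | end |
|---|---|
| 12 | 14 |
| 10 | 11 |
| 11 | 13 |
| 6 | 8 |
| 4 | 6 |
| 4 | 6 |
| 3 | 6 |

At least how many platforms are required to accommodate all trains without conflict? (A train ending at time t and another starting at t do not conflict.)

Events (time:±→running): 3:+→1 4:+→2 4:+→3 … peak 3.

3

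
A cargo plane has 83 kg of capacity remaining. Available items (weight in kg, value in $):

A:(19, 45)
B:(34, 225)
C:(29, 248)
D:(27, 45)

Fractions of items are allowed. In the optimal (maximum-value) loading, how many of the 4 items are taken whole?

3

Greedy by value/weight ratio, highest first.
Order: C (248/29=8.55) > B (225/34=6.62) > A (45/19=2.37) > D (45/27=1.67)
Fill: take C (29 @ 248) → take B (34 @ 225) → take A (19 @ 45) → take 1/27 of D → 1.67; 83/83 used.
3 item(s) taken whole; one partial (take 1/27 of D).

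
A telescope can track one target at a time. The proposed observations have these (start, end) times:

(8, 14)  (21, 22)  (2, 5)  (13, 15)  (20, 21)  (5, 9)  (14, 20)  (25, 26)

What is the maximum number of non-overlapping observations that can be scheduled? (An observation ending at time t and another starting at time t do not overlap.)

Sorted by end: (2,5)  (5,9)  (8,14)  (13,15)  (14,20)  (20,21)  (21,22)  (25,26)
take (2,5); take (5,9); skip (8,14); take (13,15); take (20,21); take (21,22); take (25,26).
Selected 6 observations.

6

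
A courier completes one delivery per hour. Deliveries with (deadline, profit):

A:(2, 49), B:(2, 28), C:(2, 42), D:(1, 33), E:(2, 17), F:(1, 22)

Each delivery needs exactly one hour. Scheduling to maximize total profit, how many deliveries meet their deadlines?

Sort by profit descending; place each in the latest free slot ≤ its deadline.
By profit: A(d2,49), C(d2,42), D(d1,33), B(d2,28), F(d1,22), E(d2,17)
A→slot 2; C→slot 1; D skipped; B skipped; F skipped; E skipped.
2 of 6 scheduled.

2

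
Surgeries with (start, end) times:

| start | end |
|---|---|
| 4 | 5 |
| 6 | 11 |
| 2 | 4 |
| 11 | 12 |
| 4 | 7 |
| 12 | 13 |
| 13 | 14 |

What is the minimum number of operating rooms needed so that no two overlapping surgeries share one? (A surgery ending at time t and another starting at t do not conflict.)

starts: [2, 4, 4, 6, 11, 12, 13]
ends:   [4, 5, 7, 11, 12, 13, 14]
s2→1 e4→0 s4→1 s4→2  — peak 2.

2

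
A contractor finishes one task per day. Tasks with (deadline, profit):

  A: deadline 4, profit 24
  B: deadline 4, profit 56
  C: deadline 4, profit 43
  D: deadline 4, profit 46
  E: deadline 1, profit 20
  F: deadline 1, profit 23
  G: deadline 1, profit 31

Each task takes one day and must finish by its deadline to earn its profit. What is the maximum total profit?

Sort by profit descending; place each in the latest free slot ≤ its deadline.
Profit order: B=56 D=46 C=43 G=31 A=24 F=23 E=20
Assign: B→slot 4, D→slot 3, C→slot 2, G→slot 1, A skipped, F skipped, E skipped.
Slots: [1:G] [2:C] [3:D] [4:B]
Profit = 31 + 43 + 46 + 56 = 176

176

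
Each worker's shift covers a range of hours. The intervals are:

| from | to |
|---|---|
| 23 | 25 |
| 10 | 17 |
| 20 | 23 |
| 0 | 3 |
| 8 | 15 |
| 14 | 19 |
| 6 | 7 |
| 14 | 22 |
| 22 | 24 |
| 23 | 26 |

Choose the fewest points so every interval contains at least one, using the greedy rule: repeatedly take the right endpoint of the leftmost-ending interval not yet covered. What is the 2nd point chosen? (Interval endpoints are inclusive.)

7

Process intervals by earliest right end; each time one isn't hit yet, stab at its right endpoint.
Sorted: [0,3] [6,7] [8,15] [10,17] [14,19] [14,22] [20,23] [22,24] [23,25] [23,26]
{[0,3]} hit by 3; {[6,7]} hit by 7; {[8,15],[10,17],[14,19],[14,22]} hit by 15; {[20,23],[22,24],[23,25],[23,26]} hit by 23.
Points: 3, 7, 15, 23 (4 total).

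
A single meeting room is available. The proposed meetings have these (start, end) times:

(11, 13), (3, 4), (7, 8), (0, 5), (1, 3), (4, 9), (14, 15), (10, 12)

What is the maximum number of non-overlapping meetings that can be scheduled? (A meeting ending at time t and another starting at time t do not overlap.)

5

Greedy by earliest finish: after sorting by end time, pick each interval compatible with the last pick.
Sorted by end: (1,3)  (3,4)  (0,5)  (7,8)  (4,9)  (10,12)  (11,13)  (14,15)
take (1,3); take (3,4); skip (0,5); take (7,8); skip (4,9); take (10,12); skip (11,13); take (14,15).
Selected 5 meetings.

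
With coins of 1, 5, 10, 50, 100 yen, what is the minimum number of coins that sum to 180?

5

180 = 1×100 + 1×50 + 3×10
Total coins = 1 + 1 + 3 = 5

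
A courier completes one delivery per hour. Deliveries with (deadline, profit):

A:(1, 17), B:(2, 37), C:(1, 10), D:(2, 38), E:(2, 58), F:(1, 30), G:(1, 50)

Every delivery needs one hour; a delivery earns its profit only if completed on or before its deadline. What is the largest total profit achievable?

Take jobs in profit order; each goes to the latest open slot no later than its deadline.
Profit order: E=58 G=50 D=38 B=37 F=30 A=17 C=10
Assign: E→slot 2, G→slot 1, D skipped, B skipped, F skipped, A skipped, C skipped.
Slots: [1:G] [2:E]
Profit = 50 + 58 = 108

108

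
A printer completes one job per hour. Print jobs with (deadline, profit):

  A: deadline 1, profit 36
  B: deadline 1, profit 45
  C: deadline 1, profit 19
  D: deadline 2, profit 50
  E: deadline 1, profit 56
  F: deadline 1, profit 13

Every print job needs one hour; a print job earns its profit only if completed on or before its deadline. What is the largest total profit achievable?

Profit order: E=56 D=50 B=45 A=36 C=19 F=13
Assign: E→slot 1, D→slot 2, B skipped, A skipped, C skipped, F skipped.
Slots: [1:E] [2:D]
Profit = 56 + 50 = 106

106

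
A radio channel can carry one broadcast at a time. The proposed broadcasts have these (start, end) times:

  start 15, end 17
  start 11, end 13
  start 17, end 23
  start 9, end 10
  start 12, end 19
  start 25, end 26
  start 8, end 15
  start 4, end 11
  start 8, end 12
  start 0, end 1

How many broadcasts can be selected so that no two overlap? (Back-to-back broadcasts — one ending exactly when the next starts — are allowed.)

6

By end time: (0,1), (9,10), (4,11), (8,12), (11,13), (8,15), (15,17), (12,19), (17,23), (25,26).
Pick (0,1); next start ≥ 1 → (9,10); next start ≥ 10 → (11,13); next start ≥ 13 → (15,17); next start ≥ 17 → (17,23); next start ≥ 23 → (25,26).
Selected 6 broadcasts.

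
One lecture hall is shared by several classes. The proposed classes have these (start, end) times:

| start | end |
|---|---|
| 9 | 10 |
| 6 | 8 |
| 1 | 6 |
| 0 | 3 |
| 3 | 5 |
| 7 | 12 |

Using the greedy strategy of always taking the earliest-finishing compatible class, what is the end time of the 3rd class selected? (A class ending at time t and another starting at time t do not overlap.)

8

Order by finish time; keep every interval that doesn't clash with the previous kept one.
Sorted by end: (0,3)  (3,5)  (1,6)  (6,8)  (9,10)  (7,12)
take (0,3); take (3,5); skip (1,6); take (6,8); take (9,10).
Selected: (0,3) (3,5) (6,8) (9,10)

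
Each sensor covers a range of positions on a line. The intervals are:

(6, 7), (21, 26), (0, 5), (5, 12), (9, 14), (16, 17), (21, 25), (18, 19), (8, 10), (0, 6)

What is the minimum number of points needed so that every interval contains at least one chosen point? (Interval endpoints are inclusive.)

6

Sort by right endpoint; whenever an interval is uncovered, place a point at its right end.
By right end: [0,5]  [0,6]  [6,7]  [8,10]  [5,12]  [9,14]  [16,17]  [18,19]  [21,25]  [21,26]
[0,5] uncovered → point at 5; [6,7] uncovered → point at 7; [8,10] uncovered → point at 10; [16,17] uncovered → point at 17; [18,19] uncovered → point at 19; [21,25] uncovered → point at 25.
Points: 5, 7, 10, 17, 19, 25 (6 total).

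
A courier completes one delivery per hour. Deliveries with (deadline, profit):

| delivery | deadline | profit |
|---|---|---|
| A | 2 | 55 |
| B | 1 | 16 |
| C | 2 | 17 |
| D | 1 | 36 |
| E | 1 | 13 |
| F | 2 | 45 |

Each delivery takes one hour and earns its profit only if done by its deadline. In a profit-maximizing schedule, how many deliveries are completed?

2

Take jobs in profit order; each goes to the latest open slot no later than its deadline.
By profit: A(d2,55), F(d2,45), D(d1,36), C(d2,17), B(d1,16), E(d1,13)
A→slot 2; F→slot 1; D skipped; C skipped; B skipped; E skipped.
2 of 6 scheduled.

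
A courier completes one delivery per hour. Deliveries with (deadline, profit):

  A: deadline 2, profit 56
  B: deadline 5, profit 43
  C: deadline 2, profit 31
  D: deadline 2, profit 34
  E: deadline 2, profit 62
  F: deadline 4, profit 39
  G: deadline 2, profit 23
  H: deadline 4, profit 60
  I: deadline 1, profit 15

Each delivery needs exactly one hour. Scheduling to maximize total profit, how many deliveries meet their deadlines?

5

Sort by profit descending; place each in the latest free slot ≤ its deadline.
Profit order: E=62 H=60 A=56 B=43 F=39 D=34 C=31 G=23 I=15
Assign: E→slot 2, H→slot 4, A→slot 1, B→slot 5, F→slot 3, D skipped, C skipped, G skipped, I skipped.
Slots: [1:A] [2:E] [3:F] [4:H] [5:B]
5 of 9 scheduled.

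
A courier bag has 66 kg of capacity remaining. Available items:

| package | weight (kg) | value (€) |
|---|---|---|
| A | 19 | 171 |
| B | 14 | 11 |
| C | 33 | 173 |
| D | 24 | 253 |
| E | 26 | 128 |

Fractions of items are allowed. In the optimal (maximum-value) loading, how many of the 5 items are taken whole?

2

Order: D (253/24=10.54) > A (171/19=9.00) > C (173/33=5.24) > E (128/26=4.92) > B (11/14=0.79)
Fill: take D (24 @ 253) → take A (19 @ 171) → take 23/33 of C → 120.58; 66/66 used.
2 item(s) taken whole; one partial (take 23/33 of C).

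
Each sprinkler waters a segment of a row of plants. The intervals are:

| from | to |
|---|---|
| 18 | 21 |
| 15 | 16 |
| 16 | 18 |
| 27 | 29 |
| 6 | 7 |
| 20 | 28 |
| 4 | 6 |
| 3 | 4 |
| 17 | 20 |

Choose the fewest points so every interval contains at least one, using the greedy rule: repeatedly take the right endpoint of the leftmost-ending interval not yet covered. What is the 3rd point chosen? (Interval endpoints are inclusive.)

16

Sort by right endpoint; whenever an interval is uncovered, place a point at its right end.
By right end: [3,4]  [4,6]  [6,7]  [15,16]  [16,18]  [17,20]  [18,21]  [20,28]  [27,29]
[3,4] uncovered → point at 4; [6,7] uncovered → point at 7; [15,16] uncovered → point at 16; [17,20] uncovered → point at 20; [27,29] uncovered → point at 29.
Points: 4, 7, 16, 20, 29 (5 total).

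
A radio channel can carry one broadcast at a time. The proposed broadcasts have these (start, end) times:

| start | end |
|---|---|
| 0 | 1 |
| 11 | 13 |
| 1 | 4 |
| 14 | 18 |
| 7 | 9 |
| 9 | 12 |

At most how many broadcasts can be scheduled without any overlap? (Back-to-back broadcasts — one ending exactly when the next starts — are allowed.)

5

Sort by end time and greedily take each interval whose start is ≥ the last chosen end.
By end time: (0,1), (1,4), (7,9), (9,12), (11,13), (14,18).
Pick (0,1); next start ≥ 1 → (1,4); next start ≥ 4 → (7,9); next start ≥ 9 → (9,12); next start ≥ 12 → (14,18).
Selected 5 broadcasts.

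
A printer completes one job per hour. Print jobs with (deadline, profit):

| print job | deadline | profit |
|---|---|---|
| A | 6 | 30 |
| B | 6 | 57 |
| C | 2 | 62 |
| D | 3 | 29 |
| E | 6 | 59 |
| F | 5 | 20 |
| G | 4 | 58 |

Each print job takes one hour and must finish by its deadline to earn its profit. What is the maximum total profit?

Sort by profit descending; place each in the latest free slot ≤ its deadline.
By profit: C(d2,62), E(d6,59), G(d4,58), B(d6,57), A(d6,30), D(d3,29), F(d5,20)
C→slot 2; E→slot 6; G→slot 4; B→slot 5; A→slot 3; D→slot 1; F skipped.
Profit = 29 + 62 + 30 + 58 + 57 + 59 = 295

295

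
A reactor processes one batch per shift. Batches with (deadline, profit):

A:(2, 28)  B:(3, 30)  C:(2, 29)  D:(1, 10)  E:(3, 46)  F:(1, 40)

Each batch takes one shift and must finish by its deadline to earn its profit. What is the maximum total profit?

Profit order: E=46 F=40 B=30 C=29 A=28 D=10
Assign: E→slot 3, F→slot 1, B→slot 2, C skipped, A skipped, D skipped.
Slots: [1:F] [2:B] [3:E]
Profit = 40 + 30 + 46 = 116

116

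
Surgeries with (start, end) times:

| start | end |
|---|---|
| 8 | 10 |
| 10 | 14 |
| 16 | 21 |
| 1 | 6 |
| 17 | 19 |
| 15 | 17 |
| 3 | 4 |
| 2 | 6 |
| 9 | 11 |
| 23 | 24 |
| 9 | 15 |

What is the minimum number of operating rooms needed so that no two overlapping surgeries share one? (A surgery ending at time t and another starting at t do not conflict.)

Count concurrent intervals with a sweep; the peak is the room count.
Events (time:±→running): 1:+→1 2:+→2 3:+→3 … peak 3.

3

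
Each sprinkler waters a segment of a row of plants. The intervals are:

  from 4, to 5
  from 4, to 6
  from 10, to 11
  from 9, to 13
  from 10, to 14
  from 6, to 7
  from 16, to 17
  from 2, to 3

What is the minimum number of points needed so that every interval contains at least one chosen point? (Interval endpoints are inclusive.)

5

By right end: [2,3]  [4,5]  [4,6]  [6,7]  [10,11]  [9,13]  [10,14]  [16,17]
[2,3] uncovered → point at 3; [4,5] uncovered → point at 5; [6,7] uncovered → point at 7; [10,11] uncovered → point at 11; [16,17] uncovered → point at 17.
Points: 3, 5, 7, 11, 17 (5 total).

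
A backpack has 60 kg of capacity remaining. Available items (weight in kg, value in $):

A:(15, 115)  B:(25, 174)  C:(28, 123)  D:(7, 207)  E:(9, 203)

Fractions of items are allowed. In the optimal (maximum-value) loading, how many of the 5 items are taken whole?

Greedy by value/weight ratio, highest first.
Order: D (207/7=29.57) > E (203/9=22.56) > A (115/15=7.67) > B (174/25=6.96) > C (123/28=4.39)
Fill: take D (7 @ 207) → take E (9 @ 203) → take A (15 @ 115) → take B (25 @ 174) → take 4/28 of C → 17.57; 60/60 used.
4 item(s) taken whole; one partial (take 4/28 of C).

4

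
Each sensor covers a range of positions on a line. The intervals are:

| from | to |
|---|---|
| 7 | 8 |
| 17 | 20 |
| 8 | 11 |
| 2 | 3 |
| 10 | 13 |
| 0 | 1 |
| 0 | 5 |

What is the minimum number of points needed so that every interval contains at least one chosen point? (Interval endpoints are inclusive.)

5

Process intervals by earliest right end; each time one isn't hit yet, stab at its right endpoint.
By right end: [0,1]  [2,3]  [0,5]  [7,8]  [8,11]  [10,13]  [17,20]
[0,1] uncovered → point at 1; [2,3] uncovered → point at 3; [7,8] uncovered → point at 8; [10,13] uncovered → point at 13; [17,20] uncovered → point at 20.
Points: 1, 3, 8, 13, 20 (5 total).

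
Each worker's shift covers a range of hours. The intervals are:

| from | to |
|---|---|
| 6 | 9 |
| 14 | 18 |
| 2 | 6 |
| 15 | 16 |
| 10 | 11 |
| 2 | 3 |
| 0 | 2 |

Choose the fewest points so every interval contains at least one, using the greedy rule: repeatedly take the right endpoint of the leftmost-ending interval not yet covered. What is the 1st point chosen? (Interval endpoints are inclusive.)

2

Process intervals by earliest right end; each time one isn't hit yet, stab at its right endpoint.
Sorted: [0,2] [2,3] [2,6] [6,9] [10,11] [15,16] [14,18]
{[0,2],[2,3],[2,6]} hit by 2; {[6,9]} hit by 9; {[10,11]} hit by 11; {[15,16],[14,18]} hit by 16.
Points: 2, 9, 11, 16 (4 total).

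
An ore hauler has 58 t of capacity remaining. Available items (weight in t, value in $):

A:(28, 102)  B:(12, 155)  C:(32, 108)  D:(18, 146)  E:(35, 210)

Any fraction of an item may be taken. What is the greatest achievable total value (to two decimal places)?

469.00

Order: B (155/12=12.92) > D (146/18=8.11) > E (210/35=6.00) > A (102/28=3.64) > C (108/32=3.38)
Fill: take B (12 @ 155) → take D (18 @ 146) → take 28/35 of E → 168.00; 58/58 used.
Total value = 469.00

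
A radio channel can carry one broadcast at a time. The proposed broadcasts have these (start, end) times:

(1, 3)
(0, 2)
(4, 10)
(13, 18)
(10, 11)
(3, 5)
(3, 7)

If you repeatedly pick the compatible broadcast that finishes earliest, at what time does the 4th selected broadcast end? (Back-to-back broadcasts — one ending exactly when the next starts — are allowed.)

18

Sorted by end: (0,2)  (1,3)  (3,5)  (3,7)  (4,10)  (10,11)  (13,18)
take (0,2); skip (1,3); take (3,5); skip (4,10); take (10,11); take (13,18).
Selected: (0,2) (3,5) (10,11) (13,18)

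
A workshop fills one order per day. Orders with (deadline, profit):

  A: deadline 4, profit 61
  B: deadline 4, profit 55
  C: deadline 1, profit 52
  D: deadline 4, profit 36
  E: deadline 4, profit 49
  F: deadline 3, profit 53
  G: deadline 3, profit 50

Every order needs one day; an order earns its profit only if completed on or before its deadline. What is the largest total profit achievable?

221

Sort by profit descending; place each in the latest free slot ≤ its deadline.
Profit order: A=61 B=55 F=53 C=52 G=50 E=49 D=36
Assign: A→slot 4, B→slot 3, F→slot 2, C→slot 1, G skipped, E skipped, D skipped.
Slots: [1:C] [2:F] [3:B] [4:A]
Profit = 52 + 53 + 55 + 61 = 221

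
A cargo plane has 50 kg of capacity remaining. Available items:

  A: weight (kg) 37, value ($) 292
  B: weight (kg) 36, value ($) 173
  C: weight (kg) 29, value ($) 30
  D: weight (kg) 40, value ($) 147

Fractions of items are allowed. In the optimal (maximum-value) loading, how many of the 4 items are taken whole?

Order: A (292/37=7.89) > B (173/36=4.81) > D (147/40=3.67) > C (30/29=1.03)
Fill: take A (37 @ 292) → take 13/36 of B → 62.47; 50/50 used.
1 item(s) taken whole; one partial (take 13/36 of B).

1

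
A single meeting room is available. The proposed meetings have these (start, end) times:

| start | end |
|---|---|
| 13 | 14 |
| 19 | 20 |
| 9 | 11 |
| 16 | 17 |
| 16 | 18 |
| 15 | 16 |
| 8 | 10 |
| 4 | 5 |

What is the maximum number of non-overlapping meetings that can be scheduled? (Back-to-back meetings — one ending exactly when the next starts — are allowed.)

6

Sorted by end: (4,5)  (8,10)  (9,11)  (13,14)  (15,16)  (16,17)  (16,18)  (19,20)
take (4,5); take (8,10); skip (9,11); take (13,14); take (15,16); take (16,17); skip (16,18); take (19,20).
Selected 6 meetings.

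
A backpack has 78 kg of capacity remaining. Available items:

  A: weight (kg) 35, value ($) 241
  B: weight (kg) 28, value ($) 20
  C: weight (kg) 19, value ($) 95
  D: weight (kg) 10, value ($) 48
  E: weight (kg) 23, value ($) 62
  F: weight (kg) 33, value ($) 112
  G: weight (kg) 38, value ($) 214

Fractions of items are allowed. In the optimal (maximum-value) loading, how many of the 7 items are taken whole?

2

Sort by value per unit weight and fill in that order.
Order: A (241/35=6.89) > G (214/38=5.63) > C (95/19=5.00) > D (48/10=4.80) > F (112/33=3.39) > E (62/23=2.70) > B (20/28=0.71)
Fill: take A (35 @ 241) → take G (38 @ 214) → take 5/19 of C → 25.00; 78/78 used.
2 item(s) taken whole; one partial (take 5/19 of C).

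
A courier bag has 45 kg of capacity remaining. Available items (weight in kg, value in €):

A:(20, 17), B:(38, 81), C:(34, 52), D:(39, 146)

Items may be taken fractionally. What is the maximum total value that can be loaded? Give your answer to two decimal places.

158.79

Ratios (sorted): D 3.74, B 2.13, C 1.53, A 0.85
take D (39 @ 146); take 6/38 of B → 12.79. Capacity used 45/45.
Total value = 158.79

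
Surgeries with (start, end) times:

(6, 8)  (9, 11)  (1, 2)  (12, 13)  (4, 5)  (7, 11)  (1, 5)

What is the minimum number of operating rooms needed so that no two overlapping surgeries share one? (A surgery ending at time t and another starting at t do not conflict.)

2

starts: [1, 1, 4, 6, 7, 9, 12]
ends:   [2, 5, 5, 8, 11, 11, 13]
s1→1 s1→2  — peak 2.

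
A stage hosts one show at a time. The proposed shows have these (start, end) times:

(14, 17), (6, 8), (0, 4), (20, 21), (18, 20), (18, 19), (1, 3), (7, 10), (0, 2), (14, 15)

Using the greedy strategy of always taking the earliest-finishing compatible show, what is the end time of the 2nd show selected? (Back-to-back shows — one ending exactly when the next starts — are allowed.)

Sorted by end: (0,2)  (1,3)  (0,4)  (6,8)  (7,10)  (14,15)  (14,17)  (18,19)  (18,20)  (20,21)
take (0,2); skip (1,3); skip (0,4); take (6,8); skip (7,10); take (14,15); skip (14,17); take (18,19); take (20,21).
Selected: (0,2) (6,8) (14,15) (18,19) (20,21)

8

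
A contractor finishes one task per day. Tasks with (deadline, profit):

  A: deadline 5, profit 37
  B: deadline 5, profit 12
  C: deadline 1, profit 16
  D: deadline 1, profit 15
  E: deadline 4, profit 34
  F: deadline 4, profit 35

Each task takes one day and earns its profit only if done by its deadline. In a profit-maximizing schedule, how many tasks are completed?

Profit order: A=37 F=35 E=34 C=16 D=15 B=12
Assign: A→slot 5, F→slot 4, E→slot 3, C→slot 1, D skipped, B→slot 2.
Slots: [1:C] [2:B] [3:E] [4:F] [5:A]
5 of 6 scheduled.

5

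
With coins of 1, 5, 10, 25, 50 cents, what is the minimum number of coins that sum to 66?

Greedy: take as many of the largest coin as possible, then repeat with the remainder.
66 = 1×50 + 1×10 + 1×5 + 1×1
Total coins = 1 + 1 + 1 + 1 = 4

4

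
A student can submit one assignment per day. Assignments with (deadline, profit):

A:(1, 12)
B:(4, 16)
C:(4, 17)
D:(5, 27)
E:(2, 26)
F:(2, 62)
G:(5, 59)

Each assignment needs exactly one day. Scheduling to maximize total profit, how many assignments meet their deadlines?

5

Profit order: F=62 G=59 D=27 E=26 C=17 B=16 A=12
Assign: F→slot 2, G→slot 5, D→slot 4, E→slot 1, C→slot 3, B skipped, A skipped.
Slots: [1:E] [2:F] [3:C] [4:D] [5:G]
5 of 7 scheduled.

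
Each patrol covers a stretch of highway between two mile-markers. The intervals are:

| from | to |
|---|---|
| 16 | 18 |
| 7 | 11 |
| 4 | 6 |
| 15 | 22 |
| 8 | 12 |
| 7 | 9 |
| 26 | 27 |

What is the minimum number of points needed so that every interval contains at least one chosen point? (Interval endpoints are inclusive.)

4

Process intervals by earliest right end; each time one isn't hit yet, stab at its right endpoint.
By right end: [4,6]  [7,9]  [7,11]  [8,12]  [16,18]  [15,22]  [26,27]
[4,6] uncovered → point at 6; [7,9] uncovered → point at 9; [16,18] uncovered → point at 18; [26,27] uncovered → point at 27.
Points: 6, 9, 18, 27 (4 total).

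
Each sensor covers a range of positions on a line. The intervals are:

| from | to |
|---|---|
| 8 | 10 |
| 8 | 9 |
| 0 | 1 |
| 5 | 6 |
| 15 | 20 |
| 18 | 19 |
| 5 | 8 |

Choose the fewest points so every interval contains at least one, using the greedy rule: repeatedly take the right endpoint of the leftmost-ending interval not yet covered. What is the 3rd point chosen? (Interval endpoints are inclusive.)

Sort by right endpoint; whenever an interval is uncovered, place a point at its right end.
Sorted: [0,1] [5,6] [5,8] [8,9] [8,10] [18,19] [15,20]
{[0,1]} hit by 1; {[5,6],[5,8]} hit by 6; {[8,9],[8,10]} hit by 9; {[18,19],[15,20]} hit by 19.
Points: 1, 6, 9, 19 (4 total).

9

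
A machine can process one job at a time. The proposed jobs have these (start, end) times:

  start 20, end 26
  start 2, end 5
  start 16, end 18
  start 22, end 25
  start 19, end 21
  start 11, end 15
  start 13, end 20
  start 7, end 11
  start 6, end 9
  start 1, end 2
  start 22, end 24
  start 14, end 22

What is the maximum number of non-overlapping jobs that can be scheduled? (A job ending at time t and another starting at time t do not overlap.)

7

Greedy by earliest finish: after sorting by end time, pick each interval compatible with the last pick.
By end time: (1,2), (2,5), (6,9), (7,11), (11,15), (16,18), (13,20), (19,21), (14,22), (22,24), (22,25), (20,26).
Pick (1,2); next start ≥ 2 → (2,5); next start ≥ 5 → (6,9); next start ≥ 9 → (11,15); next start ≥ 15 → (16,18); next start ≥ 18 → (19,21); next start ≥ 21 → (22,24).
Selected 7 jobs.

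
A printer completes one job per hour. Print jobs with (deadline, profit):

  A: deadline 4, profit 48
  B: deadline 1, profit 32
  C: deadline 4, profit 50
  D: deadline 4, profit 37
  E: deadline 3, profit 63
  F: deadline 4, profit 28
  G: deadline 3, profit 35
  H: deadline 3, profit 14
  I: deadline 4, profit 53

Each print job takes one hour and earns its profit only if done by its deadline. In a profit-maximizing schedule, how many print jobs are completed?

4

By profit: E(d3,63), I(d4,53), C(d4,50), A(d4,48), D(d4,37), G(d3,35), B(d1,32), F(d4,28), H(d3,14)
E→slot 3; I→slot 4; C→slot 2; A→slot 1; D skipped; G skipped; B skipped; F skipped; H skipped.
4 of 9 scheduled.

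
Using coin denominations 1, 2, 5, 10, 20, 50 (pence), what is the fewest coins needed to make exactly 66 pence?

Greedy: take as many of the largest coin as possible, then repeat with the remainder.
66 − 1×50→16 − 1×10→6 − 1×5→1 − 1×1→0
Total coins = 1 + 1 + 1 + 1 = 4

4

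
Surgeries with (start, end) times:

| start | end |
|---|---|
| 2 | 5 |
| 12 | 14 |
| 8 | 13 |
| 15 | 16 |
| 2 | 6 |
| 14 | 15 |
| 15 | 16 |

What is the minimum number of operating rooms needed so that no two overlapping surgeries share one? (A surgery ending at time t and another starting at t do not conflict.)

2

Events (time:±→running): 2:+→1 2:+→2 … peak 2.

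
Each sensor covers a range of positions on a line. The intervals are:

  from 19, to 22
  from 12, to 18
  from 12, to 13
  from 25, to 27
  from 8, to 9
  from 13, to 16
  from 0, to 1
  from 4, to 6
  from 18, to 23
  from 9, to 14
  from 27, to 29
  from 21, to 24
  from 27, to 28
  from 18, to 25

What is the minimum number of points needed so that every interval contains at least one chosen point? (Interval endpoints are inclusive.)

Process intervals by earliest right end; each time one isn't hit yet, stab at its right endpoint.
By right end: [0,1]  [4,6]  [8,9]  [12,13]  [9,14]  [13,16]  [12,18]  [19,22]  [18,23]  [21,24]  [18,25]  [25,27]  [27,28]  [27,29]
[0,1] uncovered → point at 1; [4,6] uncovered → point at 6; [8,9] uncovered → point at 9; [12,13] uncovered → point at 13; [19,22] uncovered → point at 22; [25,27] uncovered → point at 27.
Points: 1, 6, 9, 13, 22, 27 (6 total).

6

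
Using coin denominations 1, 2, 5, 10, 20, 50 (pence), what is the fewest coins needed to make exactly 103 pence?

4

103 − 2×50→3 − 1×2→1 − 1×1→0
Total coins = 2 + 1 + 1 = 4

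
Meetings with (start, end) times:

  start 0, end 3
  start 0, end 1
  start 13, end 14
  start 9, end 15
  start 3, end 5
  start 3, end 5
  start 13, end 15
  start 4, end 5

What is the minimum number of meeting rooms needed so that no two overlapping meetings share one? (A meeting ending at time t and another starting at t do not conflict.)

Events (time:±→running): 0:+→1 0:+→2 1:-→1 3:-→0 3:+→1 3:+→2 4:+→3 … peak 3.

3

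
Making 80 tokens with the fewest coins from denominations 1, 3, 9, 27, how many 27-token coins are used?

2

Greedy: take as many of the largest coin as possible, then repeat with the remainder.
80 = 2×27 + 2×9 + 2×3 + 2×1
Count of 27: 2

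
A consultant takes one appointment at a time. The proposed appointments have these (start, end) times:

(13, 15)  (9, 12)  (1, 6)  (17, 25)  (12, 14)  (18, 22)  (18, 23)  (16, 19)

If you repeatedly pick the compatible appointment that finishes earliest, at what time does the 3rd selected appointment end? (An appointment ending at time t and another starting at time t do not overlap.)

Greedy by earliest finish: after sorting by end time, pick each interval compatible with the last pick.
By end time: (1,6), (9,12), (12,14), (13,15), (16,19), (18,22), (18,23), (17,25).
Pick (1,6); next start ≥ 6 → (9,12); next start ≥ 12 → (12,14); next start ≥ 14 → (16,19).
Selected: (1,6) (9,12) (12,14) (16,19)

14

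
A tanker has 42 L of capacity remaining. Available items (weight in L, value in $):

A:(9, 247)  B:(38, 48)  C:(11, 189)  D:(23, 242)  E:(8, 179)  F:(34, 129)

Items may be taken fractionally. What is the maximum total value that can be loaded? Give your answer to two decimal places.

Sort by value per unit weight and fill in that order.
Order: A (247/9=27.44) > E (179/8=22.38) > C (189/11=17.18) > D (242/23=10.52) > F (129/34=3.79) > B (48/38=1.26)
Fill: take A (9 @ 247) → take E (8 @ 179) → take C (11 @ 189) → take 14/23 of D → 147.30; 42/42 used.
Total value = 762.30

762.30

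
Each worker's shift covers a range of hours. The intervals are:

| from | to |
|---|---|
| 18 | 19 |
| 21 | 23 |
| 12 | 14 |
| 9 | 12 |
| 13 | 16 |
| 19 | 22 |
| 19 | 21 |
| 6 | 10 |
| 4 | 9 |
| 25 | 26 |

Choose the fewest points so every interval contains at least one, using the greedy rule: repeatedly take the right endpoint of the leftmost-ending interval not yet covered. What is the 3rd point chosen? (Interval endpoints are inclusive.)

19

Process intervals by earliest right end; each time one isn't hit yet, stab at its right endpoint.
By right end: [4,9]  [6,10]  [9,12]  [12,14]  [13,16]  [18,19]  [19,21]  [19,22]  [21,23]  [25,26]
[4,9] uncovered → point at 9; [12,14] uncovered → point at 14; [18,19] uncovered → point at 19; [21,23] uncovered → point at 23; [25,26] uncovered → point at 26.
Points: 9, 14, 19, 23, 26 (5 total).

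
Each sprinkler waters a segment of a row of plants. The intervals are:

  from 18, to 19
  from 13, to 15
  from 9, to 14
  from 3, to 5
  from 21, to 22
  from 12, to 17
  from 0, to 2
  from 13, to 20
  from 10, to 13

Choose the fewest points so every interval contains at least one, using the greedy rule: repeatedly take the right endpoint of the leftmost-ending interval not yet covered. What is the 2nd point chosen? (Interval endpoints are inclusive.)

Process intervals by earliest right end; each time one isn't hit yet, stab at its right endpoint.
Sorted: [0,2] [3,5] [10,13] [9,14] [13,15] [12,17] [18,19] [13,20] [21,22]
{[0,2]} hit by 2; {[3,5]} hit by 5; {[10,13],[9,14],[13,15],[12,17]} hit by 13; {[18,19],[13,20]} hit by 19; {[21,22]} hit by 22.
Points: 2, 5, 13, 19, 22 (5 total).

5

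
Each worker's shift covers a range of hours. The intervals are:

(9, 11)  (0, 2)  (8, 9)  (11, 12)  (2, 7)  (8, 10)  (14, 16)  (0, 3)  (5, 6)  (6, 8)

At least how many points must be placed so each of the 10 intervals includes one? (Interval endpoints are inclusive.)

Sort by right endpoint; whenever an interval is uncovered, place a point at its right end.
Sorted: [0,2] [0,3] [5,6] [2,7] [6,8] [8,9] [8,10] [9,11] [11,12] [14,16]
{[0,2],[0,3]} hit by 2; {[5,6],[2,7],[6,8]} hit by 6; {[8,9],[8,10],[9,11]} hit by 9; {[11,12]} hit by 12; {[14,16]} hit by 16.
Points: 2, 6, 9, 12, 16 (5 total).

5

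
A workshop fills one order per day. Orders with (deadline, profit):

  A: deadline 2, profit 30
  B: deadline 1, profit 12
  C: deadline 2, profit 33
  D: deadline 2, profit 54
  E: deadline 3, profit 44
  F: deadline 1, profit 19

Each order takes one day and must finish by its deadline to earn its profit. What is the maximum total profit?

131

Take jobs in profit order; each goes to the latest open slot no later than its deadline.
Profit order: D=54 E=44 C=33 A=30 F=19 B=12
Assign: D→slot 2, E→slot 3, C→slot 1, A skipped, F skipped, B skipped.
Slots: [1:C] [2:D] [3:E]
Profit = 33 + 54 + 44 = 131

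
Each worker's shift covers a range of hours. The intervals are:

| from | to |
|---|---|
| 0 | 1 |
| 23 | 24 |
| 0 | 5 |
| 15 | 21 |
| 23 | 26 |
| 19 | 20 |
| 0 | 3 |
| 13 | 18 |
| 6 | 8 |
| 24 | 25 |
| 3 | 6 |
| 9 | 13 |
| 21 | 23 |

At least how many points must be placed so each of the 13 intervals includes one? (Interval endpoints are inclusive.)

6

Process intervals by earliest right end; each time one isn't hit yet, stab at its right endpoint.
Sorted: [0,1] [0,3] [0,5] [3,6] [6,8] [9,13] [13,18] [19,20] [15,21] [21,23] [23,24] [24,25] [23,26]
{[0,1],[0,3],[0,5]} hit by 1; {[3,6],[6,8]} hit by 6; {[9,13],[13,18]} hit by 13; {[19,20],[15,21]} hit by 20; {[21,23],[23,24]} hit by 23; {[24,25],[23,26]} hit by 25.
Points: 1, 6, 13, 20, 23, 25 (6 total).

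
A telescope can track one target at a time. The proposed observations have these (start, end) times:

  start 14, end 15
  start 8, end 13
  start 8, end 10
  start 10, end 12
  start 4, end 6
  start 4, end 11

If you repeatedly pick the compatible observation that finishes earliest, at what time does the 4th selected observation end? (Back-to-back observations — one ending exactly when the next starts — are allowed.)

Sort by end time and greedily take each interval whose start is ≥ the last chosen end.
By end time: (4,6), (8,10), (4,11), (10,12), (8,13), (14,15).
Pick (4,6); next start ≥ 6 → (8,10); next start ≥ 10 → (10,12); next start ≥ 12 → (14,15).
Selected: (4,6) (8,10) (10,12) (14,15)

15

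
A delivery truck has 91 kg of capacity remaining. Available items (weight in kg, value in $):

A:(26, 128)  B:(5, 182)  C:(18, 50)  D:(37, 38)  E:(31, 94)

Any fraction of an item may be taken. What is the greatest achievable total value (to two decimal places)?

465.30

Order: B (182/5=36.40) > A (128/26=4.92) > E (94/31=3.03) > C (50/18=2.78) > D (38/37=1.03)
Fill: take B (5 @ 182) → take A (26 @ 128) → take E (31 @ 94) → take C (18 @ 50) → take 11/37 of D → 11.30; 91/91 used.
Total value = 465.30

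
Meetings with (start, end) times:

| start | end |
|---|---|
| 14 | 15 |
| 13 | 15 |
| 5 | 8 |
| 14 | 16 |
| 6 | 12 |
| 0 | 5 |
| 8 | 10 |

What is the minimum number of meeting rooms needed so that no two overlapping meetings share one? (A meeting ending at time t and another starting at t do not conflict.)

3

Events (time:±→running): 0:+→1 5:-→0 5:+→1 6:+→2 8:-→1 8:+→2 10:-→1 12:-→0 13:+→1 14:+→2 14:+→3 … peak 3.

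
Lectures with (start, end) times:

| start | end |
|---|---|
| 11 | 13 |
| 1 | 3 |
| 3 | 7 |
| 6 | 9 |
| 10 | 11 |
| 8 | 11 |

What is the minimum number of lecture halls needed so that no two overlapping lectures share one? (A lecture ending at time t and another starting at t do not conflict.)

Events (time:±→running): 1:+→1 3:-→0 3:+→1 6:+→2 … peak 2.

2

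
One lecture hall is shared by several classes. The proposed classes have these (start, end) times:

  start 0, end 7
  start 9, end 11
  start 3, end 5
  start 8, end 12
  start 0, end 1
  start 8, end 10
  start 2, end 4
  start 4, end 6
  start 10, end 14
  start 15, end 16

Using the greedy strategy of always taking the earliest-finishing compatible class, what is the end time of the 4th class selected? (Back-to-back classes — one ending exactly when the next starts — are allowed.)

Sorted by end: (0,1)  (2,4)  (3,5)  (4,6)  (0,7)  (8,10)  (9,11)  (8,12)  (10,14)  (15,16)
take (0,1); take (2,4); skip (3,5); take (4,6); skip (0,7); take (8,10); take (10,14); take (15,16).
Selected: (0,1) (2,4) (4,6) (8,10) (10,14) (15,16)

10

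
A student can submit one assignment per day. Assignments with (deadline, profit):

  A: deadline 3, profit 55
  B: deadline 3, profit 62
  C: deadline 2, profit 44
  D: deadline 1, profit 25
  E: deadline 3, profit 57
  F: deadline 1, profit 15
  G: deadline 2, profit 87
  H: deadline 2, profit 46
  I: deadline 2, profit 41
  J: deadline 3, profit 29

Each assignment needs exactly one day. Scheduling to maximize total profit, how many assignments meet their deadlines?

Profit order: G=87 B=62 E=57 A=55 H=46 C=44 I=41 J=29 D=25 F=15
Assign: G→slot 2, B→slot 3, E→slot 1, A skipped, H skipped, C skipped, I skipped, J skipped, D skipped, F skipped.
Slots: [1:E] [2:G] [3:B]
3 of 10 scheduled.

3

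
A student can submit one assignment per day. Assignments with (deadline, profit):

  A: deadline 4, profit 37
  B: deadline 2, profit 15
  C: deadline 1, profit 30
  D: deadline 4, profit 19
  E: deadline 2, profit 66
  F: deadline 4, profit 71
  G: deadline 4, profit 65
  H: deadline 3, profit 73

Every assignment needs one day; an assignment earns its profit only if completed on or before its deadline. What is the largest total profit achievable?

275

Profit order: H=73 F=71 E=66 G=65 A=37 C=30 D=19 B=15
Assign: H→slot 3, F→slot 4, E→slot 2, G→slot 1, A skipped, C skipped, D skipped, B skipped.
Slots: [1:G] [2:E] [3:H] [4:F]
Profit = 65 + 66 + 73 + 71 = 275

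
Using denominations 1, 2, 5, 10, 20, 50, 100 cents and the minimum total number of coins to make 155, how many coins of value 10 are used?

155 = 1×100 + 1×50 + 1×5
Count of 10: 0

0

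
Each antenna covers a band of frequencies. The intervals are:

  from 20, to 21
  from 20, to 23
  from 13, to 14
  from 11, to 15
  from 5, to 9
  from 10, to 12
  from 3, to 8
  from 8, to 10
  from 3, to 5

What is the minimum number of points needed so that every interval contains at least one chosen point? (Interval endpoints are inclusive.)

4

Sorted: [3,5] [3,8] [5,9] [8,10] [10,12] [13,14] [11,15] [20,21] [20,23]
{[3,5],[3,8],[5,9]} hit by 5; {[8,10],[10,12]} hit by 10; {[13,14],[11,15]} hit by 14; {[20,21],[20,23]} hit by 21.
Points: 5, 10, 14, 21 (4 total).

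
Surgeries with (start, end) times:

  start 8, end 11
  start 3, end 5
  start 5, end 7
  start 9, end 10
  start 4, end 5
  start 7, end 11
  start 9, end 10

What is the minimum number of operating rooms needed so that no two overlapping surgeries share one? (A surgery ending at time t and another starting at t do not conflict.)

4

The answer is the maximum number of intervals overlapping at any instant.
starts: [3, 4, 5, 7, 8, 9, 9]
ends:   [5, 5, 7, 10, 10, 11, 11]
s3→1 s4→2 e5→1 e5→0 s5→1 e7→0 s7→1 s8→2 s9→3 s9→4  — peak 4.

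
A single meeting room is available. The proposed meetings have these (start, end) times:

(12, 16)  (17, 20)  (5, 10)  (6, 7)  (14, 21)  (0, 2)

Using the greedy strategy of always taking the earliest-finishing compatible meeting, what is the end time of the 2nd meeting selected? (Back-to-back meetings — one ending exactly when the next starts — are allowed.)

Sorted by end: (0,2)  (6,7)  (5,10)  (12,16)  (17,20)  (14,21)
take (0,2); take (6,7); take (12,16); take (17,20).
Selected: (0,2) (6,7) (12,16) (17,20)

7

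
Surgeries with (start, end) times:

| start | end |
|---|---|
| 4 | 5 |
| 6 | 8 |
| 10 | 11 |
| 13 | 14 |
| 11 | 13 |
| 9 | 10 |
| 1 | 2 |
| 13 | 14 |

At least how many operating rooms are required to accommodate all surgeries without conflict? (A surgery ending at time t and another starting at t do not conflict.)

2

Events (time:±→running): 1:+→1 2:-→0 4:+→1 5:-→0 6:+→1 8:-→0 9:+→1 10:-→0 10:+→1 11:-→0 11:+→1 13:-→0 13:+→1 13:+→2 … peak 2.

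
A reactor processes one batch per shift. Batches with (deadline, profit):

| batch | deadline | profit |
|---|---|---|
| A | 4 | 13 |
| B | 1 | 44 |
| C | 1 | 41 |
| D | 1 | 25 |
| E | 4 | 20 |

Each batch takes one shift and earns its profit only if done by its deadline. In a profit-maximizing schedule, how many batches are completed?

3

Take jobs in profit order; each goes to the latest open slot no later than its deadline.
Profit order: B=44 C=41 D=25 E=20 A=13
Assign: B→slot 1, C skipped, D skipped, E→slot 4, A→slot 3.
Slots: [1:B] [3:A] [4:E]
3 of 5 scheduled.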